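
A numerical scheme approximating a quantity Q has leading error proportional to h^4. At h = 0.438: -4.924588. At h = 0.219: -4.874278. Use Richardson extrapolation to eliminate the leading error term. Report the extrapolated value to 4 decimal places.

The leading error scales as h^4; refining by a factor of 2 reduces it by 2^4 = 16.
Extrapolated value = (16·A(h/2) − A(h)) / (16 − 1)
= (16·(-4.874278) − (-4.924588)) / 15
= -73.063860 / 15 = -4.870924

-4.8709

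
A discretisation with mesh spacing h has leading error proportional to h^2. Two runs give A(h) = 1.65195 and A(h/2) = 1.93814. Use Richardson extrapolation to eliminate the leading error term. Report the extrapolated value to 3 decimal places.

The leading error scales as h^2; refining by a factor of 2 reduces it by 2^2 = 4.
Extrapolated value = (4·A(h/2) − A(h)) / (4 − 1)
= (4·1.93814 − 1.65195) / 3
= 6.10061 / 3 = 2.03354

2.034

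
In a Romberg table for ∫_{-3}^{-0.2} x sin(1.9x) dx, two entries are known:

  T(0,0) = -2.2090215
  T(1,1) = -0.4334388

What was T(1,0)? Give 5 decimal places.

From T(1,1) = (4·T(1,0) − T(0,0))/3, solve for T(1,0):
4·T(1,0) = 3·(-0.4334388) + (-2.2090215) = -3.5093379
T(1,0) = -0.8773345

-0.87733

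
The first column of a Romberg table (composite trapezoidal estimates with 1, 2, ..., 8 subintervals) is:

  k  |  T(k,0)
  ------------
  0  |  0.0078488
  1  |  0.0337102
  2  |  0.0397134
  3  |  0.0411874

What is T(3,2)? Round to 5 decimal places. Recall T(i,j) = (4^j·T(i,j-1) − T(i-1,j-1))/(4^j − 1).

Richardson extrapolation on the trapezoidal column (denominator 4−1=3):
T(2,1) = 0.0397134 + (0.0397134 − 0.0337102)/3 = 0.0417145
T(3,1) = 0.0411874 + (0.0411874 − 0.0397134)/3 = 0.0416787
T(3,2) = (16·0.0416787 − 0.0417145) / 15 = 0.0416763

0.04168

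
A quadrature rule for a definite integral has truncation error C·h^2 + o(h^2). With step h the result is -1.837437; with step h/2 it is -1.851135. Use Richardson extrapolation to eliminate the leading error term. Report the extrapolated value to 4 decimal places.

The leading error scales as h^2; refining by a factor of 2 reduces it by 2^2 = 4.
Extrapolated value = (4·A(h/2) − A(h)) / (4 − 1)
= (4·(-1.851135) − (-1.837437)) / 3
= -5.567103 / 3 = -1.855701

-1.8557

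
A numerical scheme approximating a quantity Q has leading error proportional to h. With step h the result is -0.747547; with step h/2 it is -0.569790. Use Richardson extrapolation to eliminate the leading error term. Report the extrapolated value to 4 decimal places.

-0.3920

Extrapolated value = (2·A(h/2) − A(h)) / (2 − 1)
= (2·(-0.569790) − (-0.747547)) / 1
= -0.392033 / 1 = -0.392033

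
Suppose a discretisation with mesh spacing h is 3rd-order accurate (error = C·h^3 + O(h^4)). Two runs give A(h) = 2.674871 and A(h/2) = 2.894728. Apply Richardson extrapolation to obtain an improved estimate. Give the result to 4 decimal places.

2.9261

The leading error scales as h^3; refining by a factor of 2 reduces it by 2^3 = 8.
Extrapolated value = (8·A(h/2) − A(h)) / (8 − 1)
= (8·2.894728 − 2.674871) / 7
= 20.482953 / 7 = 2.926136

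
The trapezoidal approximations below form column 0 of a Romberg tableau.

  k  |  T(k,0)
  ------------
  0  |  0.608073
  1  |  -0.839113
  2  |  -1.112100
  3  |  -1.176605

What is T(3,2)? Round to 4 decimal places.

-1.1978

T(2,1) = -1.112100 + (-1.112100 − (-0.839113))/3 = -1.203096
T(3,1) = (4·(-1.176605) − (-1.112100)) / 3 = -1.198107
T(3,2) = -1.198107 + (-1.198107 − (-1.203096))/15 = -1.197774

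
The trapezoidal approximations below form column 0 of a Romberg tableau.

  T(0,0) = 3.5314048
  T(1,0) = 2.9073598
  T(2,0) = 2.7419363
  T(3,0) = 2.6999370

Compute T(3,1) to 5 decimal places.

T(3,1) = (4·2.6999370 − 2.7419363) / 3 = 2.6859372

2.68594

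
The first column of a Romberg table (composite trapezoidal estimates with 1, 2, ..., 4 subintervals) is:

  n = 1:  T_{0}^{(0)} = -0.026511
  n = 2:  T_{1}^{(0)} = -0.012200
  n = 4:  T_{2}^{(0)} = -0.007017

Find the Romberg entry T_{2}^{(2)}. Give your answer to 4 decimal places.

Richardson extrapolation on the trapezoidal column (denominator 4−1=3):
T_{1}^{(1)} = -0.012200 + (-0.012200 − (-0.026511))/3 = -0.007430
T_{2}^{(1)} = -0.007017 + (-0.007017 − (-0.012200))/3 = -0.005289
T_{2}^{(2)} = -0.005289 + (-0.005289 − (-0.007430))/15 = -0.005146

-0.0051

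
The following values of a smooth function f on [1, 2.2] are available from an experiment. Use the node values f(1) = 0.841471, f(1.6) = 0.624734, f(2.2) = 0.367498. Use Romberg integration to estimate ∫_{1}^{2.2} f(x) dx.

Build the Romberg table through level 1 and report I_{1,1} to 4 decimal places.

0.7416

I_{0,0} (trapezoid, 1 panel, h=1.2000): 0.725381
I_{1,0} (trapezoid, 2 panels, h=0.6000): 0.737531
I_{1,1} = 0.737531 + (0.737531 − 0.725381)/3 = 0.741581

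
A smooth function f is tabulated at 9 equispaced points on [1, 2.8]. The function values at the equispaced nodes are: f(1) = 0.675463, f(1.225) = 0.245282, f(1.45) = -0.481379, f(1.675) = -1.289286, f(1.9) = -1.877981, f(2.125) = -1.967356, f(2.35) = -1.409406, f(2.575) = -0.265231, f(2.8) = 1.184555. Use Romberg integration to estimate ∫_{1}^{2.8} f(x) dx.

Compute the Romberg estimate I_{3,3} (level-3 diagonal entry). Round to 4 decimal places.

I_{0,0} (trapezoid, 1 panel, h=1.8000): 1.674016
I_{1,0} (trapezoid, 2 panels, h=0.9000): -0.853175
I_{2,0} (trapezoid, 4 panels, h=0.4500): -1.277441
I_{3,0} (trapezoid, 8 panels, h=0.2250): -1.375953
I_{1,1} = -0.853175 + (-0.853175 − 1.674016)/3 = -1.695572
I_{2,1} = -1.277441 + (-1.277441 − (-0.853175))/3 = -1.418863
I_{3,1} = -1.375953 + (-1.375953 − (-1.277441))/3 = -1.408790
I_{2,2} = -1.418863 + (-1.418863 − (-1.695572))/15 = -1.400416
I_{3,2} = -1.408790 + (-1.408790 − (-1.418863))/15 = -1.408118
I_{3,3} = -1.408118 + (-1.408118 − (-1.400416))/63 = -1.408240

-1.4082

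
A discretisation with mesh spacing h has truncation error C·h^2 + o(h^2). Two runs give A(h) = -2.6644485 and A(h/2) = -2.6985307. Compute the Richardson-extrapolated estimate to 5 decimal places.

-2.70989

The leading error scales as h^2; refining by a factor of 2 reduces it by 2^2 = 4.
Extrapolated value = (4·A(h/2) − A(h)) / (4 − 1)
= (4·(-2.6985307) − (-2.6644485)) / 3
= -8.1296743 / 3 = -2.7098914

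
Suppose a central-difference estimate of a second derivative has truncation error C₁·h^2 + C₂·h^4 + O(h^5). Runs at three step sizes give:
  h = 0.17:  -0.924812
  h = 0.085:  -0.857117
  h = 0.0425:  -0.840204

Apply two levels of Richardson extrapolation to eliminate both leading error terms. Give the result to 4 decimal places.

First eliminate the h^2 term (factor 2^2 = 4):
  B₁ = (4·(-0.857117) − (-0.924812))/3 = -0.834552
  B₂ = (4·(-0.840204) − (-0.857117))/3 = -0.834566
Then eliminate the h^4 term (factor 2^4 = 16):
  (16·(-0.834566) − (-0.834552))/15 = -0.834567

-0.8346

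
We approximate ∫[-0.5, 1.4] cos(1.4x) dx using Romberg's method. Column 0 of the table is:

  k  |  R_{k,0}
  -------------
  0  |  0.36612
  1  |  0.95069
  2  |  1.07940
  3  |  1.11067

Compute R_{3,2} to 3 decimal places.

1.121

Richardson extrapolation on the trapezoidal column (denominator 4−1=3):
R_{2,1} = (4·1.07940 − 0.95069) / 3 = 1.12230
R_{3,1} = (4·1.11067 − 1.07940) / 3 = 1.12109
R_{3,2} = (16·1.12109 − 1.12230) / 15 = 1.12101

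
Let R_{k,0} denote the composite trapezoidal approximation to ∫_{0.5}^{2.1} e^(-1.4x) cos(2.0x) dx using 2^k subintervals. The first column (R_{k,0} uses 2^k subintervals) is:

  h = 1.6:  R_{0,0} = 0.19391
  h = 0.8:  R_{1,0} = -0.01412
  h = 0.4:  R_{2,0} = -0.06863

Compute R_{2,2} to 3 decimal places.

-0.087

R_{1,1} = (4·(-0.01412) − 0.19391) / 3 = -0.08346
R_{2,1} = (4·(-0.06863) − (-0.01412)) / 3 = -0.08680
R_{2,2} = -0.08680 + (-0.08680 − (-0.08346))/15 = -0.08702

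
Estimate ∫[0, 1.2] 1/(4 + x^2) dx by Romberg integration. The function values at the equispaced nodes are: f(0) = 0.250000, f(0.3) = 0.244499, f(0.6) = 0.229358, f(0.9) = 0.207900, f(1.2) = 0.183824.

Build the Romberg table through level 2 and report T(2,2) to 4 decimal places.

0.2702

T(0,0) (trapezoid, 1 panel, h=1.2000): 0.260294
T(1,0) (trapezoid, 2 panels, h=0.6000): 0.267762
T(2,0) (trapezoid, 4 panels, h=0.3000): 0.269601
T(1,1) = 0.267762 + (0.267762 − 0.260294)/3 = 0.270251
T(2,1) = 0.269601 + (0.269601 − 0.267762)/3 = 0.270214
T(2,2) = 0.270214 + (0.270214 − 0.270251)/15 = 0.270212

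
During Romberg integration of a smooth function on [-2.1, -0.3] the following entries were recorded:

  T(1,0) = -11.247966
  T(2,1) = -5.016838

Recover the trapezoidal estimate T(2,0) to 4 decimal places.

-6.5746

From T(2,1) = (4·T(2,0) − T(1,0))/3, solve for T(2,0):
4·T(2,0) = 3·(-5.016838) + (-11.247966) = -26.298480
T(2,0) = -6.574620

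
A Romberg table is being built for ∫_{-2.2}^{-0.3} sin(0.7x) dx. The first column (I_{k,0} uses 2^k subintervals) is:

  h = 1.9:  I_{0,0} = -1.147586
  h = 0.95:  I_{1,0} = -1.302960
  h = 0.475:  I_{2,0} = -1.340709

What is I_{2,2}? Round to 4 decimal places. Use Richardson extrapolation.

-1.3532

Richardson extrapolation on the trapezoidal column (denominator 4−1=3):
I_{1,1} = -1.302960 + (-1.302960 − (-1.147586))/3 = -1.354751
I_{2,1} = (4·(-1.340709) − (-1.302960)) / 3 = -1.353292
I_{2,2} = -1.353292 + (-1.353292 − (-1.354751))/15 = -1.353195
(Column j=1 coincides with Simpson's rule on the same nodes.)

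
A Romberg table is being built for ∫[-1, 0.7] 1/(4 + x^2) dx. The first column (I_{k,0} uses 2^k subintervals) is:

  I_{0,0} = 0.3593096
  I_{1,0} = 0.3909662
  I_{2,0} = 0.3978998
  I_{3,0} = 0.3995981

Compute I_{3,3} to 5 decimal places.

I_{1,1} = (4·0.3909662 − 0.3593096) / 3 = 0.4015184
I_{2,1} = 0.3978998 + (0.3978998 − 0.3909662)/3 = 0.4002110
I_{3,1} = 0.3995981 + (0.3995981 − 0.3978998)/3 = 0.4001642
I_{2,2} = 0.4002110 + (0.4002110 − 0.4015184)/15 = 0.4001238
I_{3,2} = 0.4001642 + (0.4001642 − 0.4002110)/15 = 0.4001611
I_{3,3} = (64·0.4001611 − 0.4001238) / 63 = 0.4001617

0.40016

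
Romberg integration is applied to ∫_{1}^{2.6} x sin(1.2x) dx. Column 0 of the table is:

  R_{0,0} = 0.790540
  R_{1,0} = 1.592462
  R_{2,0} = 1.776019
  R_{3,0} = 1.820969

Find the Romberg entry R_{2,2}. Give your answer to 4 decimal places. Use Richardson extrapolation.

1.8357

Richardson extrapolation on the trapezoidal column (denominator 4−1=3):
R_{1,1} = 1.592462 + (1.592462 − 0.790540)/3 = 1.859769
R_{2,1} = (4·1.776019 − 1.592462) / 3 = 1.837205
R_{2,2} = 1.837205 + (1.837205 − 1.859769)/15 = 1.835701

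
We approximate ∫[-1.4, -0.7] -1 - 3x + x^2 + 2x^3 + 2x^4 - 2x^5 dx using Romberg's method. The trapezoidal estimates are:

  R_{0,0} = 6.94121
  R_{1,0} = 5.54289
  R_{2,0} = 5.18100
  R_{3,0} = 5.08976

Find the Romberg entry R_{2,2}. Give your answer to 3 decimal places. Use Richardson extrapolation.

R_{1,1} = 5.54289 + (5.54289 − 6.94121)/3 = 5.07678
R_{2,1} = (4·5.18100 − 5.54289) / 3 = 5.06037
R_{2,2} = 5.06037 + (5.06037 − 5.07678)/15 = 5.05928

5.059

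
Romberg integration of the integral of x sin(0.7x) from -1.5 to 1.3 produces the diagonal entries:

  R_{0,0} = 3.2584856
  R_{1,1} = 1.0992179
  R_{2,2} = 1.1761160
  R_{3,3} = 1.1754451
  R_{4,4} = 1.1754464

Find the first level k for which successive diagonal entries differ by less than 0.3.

k = 2

|R_{1,1} − R_{0,0}| = 2.1592677 ≥ 0.3
|R_{2,2} − R_{1,1}| = 0.0768981 < 0.3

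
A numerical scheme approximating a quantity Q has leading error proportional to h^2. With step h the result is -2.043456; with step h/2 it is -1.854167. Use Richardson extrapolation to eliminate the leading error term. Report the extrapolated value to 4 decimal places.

-1.7911

The leading error scales as h^2; refining by a factor of 2 reduces it by 2^2 = 4.
Extrapolated value = (4·A(h/2) − A(h)) / (4 − 1)
= (4·(-1.854167) − (-2.043456)) / 3
= -5.373212 / 3 = -1.791071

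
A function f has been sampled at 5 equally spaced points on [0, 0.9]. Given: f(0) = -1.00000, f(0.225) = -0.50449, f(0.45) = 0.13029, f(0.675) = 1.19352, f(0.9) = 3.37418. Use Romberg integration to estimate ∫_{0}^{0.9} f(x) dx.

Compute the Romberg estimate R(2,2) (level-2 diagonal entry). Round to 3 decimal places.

0.402

R(0,0) (trapezoid, 1 panel, h=0.9000): 1.06838
R(1,0) (trapezoid, 2 panels, h=0.4500): 0.59282
R(2,0) (trapezoid, 4 panels, h=0.2250): 0.45144
R(1,1) = 0.59282 + (0.59282 − 1.06838)/3 = 0.43430
R(2,1) = 0.45144 + (0.45144 − 0.59282)/3 = 0.40431
R(2,2) = 0.40431 + (0.40431 − 0.43430)/15 = 0.40231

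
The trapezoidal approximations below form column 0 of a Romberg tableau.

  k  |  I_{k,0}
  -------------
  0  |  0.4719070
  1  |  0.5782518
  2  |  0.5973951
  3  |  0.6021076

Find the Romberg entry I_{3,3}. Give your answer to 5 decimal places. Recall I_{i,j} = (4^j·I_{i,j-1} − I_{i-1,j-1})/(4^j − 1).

0.60368

Richardson extrapolation on the trapezoidal column (denominator 4−1=3):
I_{1,1} = (4·0.5782518 − 0.4719070) / 3 = 0.6137001
I_{2,1} = 0.5973951 + (0.5973951 − 0.5782518)/3 = 0.6037762
I_{3,1} = (4·0.6021076 − 0.5973951) / 3 = 0.6036784
I_{2,2} = (16·0.6037762 − 0.6137001) / 15 = 0.6031146
I_{3,2} = (16·0.6036784 − 0.6037762) / 15 = 0.6036719
I_{3,3} = 0.6036719 + (0.6036719 − 0.6031146)/63 = 0.6036807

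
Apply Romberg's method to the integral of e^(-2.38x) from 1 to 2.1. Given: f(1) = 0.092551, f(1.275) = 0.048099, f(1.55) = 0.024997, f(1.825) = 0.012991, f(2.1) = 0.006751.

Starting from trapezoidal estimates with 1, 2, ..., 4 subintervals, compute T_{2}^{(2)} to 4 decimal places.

T_{0}^{(0)} (trapezoid, 1 panel, h=1.1000): 0.054616
T_{1}^{(0)} (trapezoid, 2 panels, h=0.5500): 0.041056
T_{2}^{(0)} (trapezoid, 4 panels, h=0.2750): 0.037328
T_{1}^{(1)} = 0.041056 + (0.041056 − 0.054616)/3 = 0.036536
T_{2}^{(1)} = 0.037328 + (0.037328 − 0.041056)/3 = 0.036085
T_{2}^{(2)} = 0.036085 + (0.036085 − 0.036536)/15 = 0.036055

0.0361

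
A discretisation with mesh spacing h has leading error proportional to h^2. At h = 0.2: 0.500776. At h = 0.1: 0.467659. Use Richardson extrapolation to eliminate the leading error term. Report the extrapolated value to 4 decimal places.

0.4566

The leading error scales as h^2; refining by a factor of 2 reduces it by 2^2 = 4.
Extrapolated value = (4·A(h/2) − A(h)) / (4 − 1)
= (4·0.467659 − 0.500776) / 3
= 1.369860 / 3 = 0.456620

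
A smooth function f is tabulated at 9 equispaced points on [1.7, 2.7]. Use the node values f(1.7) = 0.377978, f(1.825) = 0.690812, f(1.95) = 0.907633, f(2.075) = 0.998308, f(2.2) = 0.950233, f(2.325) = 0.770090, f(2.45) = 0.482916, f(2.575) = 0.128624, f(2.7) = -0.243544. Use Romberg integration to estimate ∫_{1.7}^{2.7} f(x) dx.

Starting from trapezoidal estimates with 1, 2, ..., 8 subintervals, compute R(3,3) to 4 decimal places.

R(0,0) (trapezoid, 1 panel, h=1.0000): 0.067217
R(1,0) (trapezoid, 2 panels, h=0.5000): 0.508725
R(2,0) (trapezoid, 4 panels, h=0.2500): 0.602000
R(3,0) (trapezoid, 8 panels, h=0.1250): 0.624479
R(1,1) = 0.508725 + (0.508725 − 0.067217)/3 = 0.655894
R(2,1) = 0.602000 + (0.602000 − 0.508725)/3 = 0.633092
R(3,1) = 0.624479 + (0.624479 − 0.602000)/3 = 0.631972
R(2,2) = 0.633092 + (0.633092 − 0.655894)/15 = 0.631572
R(3,2) = 0.631972 + (0.631972 − 0.633092)/15 = 0.631897
R(3,3) = 0.631897 + (0.631897 − 0.631572)/63 = 0.631902

0.6319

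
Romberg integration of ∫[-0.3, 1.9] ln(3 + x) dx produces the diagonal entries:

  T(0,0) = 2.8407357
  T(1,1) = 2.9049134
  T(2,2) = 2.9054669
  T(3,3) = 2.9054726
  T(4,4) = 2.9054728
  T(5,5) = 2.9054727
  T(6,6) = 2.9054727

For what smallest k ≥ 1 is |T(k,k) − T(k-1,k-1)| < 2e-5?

k = 3

|T(1,1) − T(0,0)| = 0.0641777 ≥ 2e-5
|T(2,2) − T(1,1)| = 0.0005535 ≥ 2e-5
|T(3,3) − T(2,2)| = 0.0000057 < 2e-5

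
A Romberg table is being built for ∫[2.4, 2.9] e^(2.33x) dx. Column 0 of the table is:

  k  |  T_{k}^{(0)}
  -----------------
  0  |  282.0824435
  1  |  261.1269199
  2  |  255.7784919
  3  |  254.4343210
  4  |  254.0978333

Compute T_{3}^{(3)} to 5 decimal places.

253.98563

Richardson extrapolation on the trapezoidal column (denominator 4−1=3):
T_{1}^{(1)} = (4·261.1269199 − 282.0824435) / 3 = 254.1417454
T_{2}^{(1)} = (4·255.7784919 − 261.1269199) / 3 = 253.9956826
T_{3}^{(1)} = 254.4343210 + (254.4343210 − 255.7784919)/3 = 253.9862640
T_{2}^{(2)} = (16·253.9956826 − 254.1417454) / 15 = 253.9859451
T_{3}^{(2)} = (16·253.9862640 − 253.9956826) / 15 = 253.9856361
T_{3}^{(3)} = 253.9856361 + (253.9856361 − 253.9859451)/63 = 253.9856312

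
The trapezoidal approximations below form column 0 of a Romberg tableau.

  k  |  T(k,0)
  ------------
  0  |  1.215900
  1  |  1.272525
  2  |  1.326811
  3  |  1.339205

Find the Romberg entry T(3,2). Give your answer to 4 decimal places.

Richardson extrapolation on the trapezoidal column (denominator 4−1=3):
T(2,1) = 1.326811 + (1.326811 − 1.272525)/3 = 1.344906
T(3,1) = (4·1.339205 − 1.326811) / 3 = 1.343336
T(3,2) = 1.343336 + (1.343336 − 1.344906)/15 = 1.343231
(Column j=1 coincides with Simpson's rule on the same nodes.)

1.3432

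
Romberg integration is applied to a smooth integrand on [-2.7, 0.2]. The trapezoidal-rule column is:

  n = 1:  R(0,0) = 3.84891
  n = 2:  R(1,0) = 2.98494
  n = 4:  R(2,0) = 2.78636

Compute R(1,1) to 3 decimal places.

Richardson extrapolation on the trapezoidal column (denominator 4−1=3):
R(1,1) = 2.98494 + (2.98494 − 3.84891)/3 = 2.69695

2.697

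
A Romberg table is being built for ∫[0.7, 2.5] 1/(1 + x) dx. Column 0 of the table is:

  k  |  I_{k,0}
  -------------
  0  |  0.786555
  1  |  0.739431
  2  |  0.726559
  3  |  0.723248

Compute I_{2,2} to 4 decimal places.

Richardson extrapolation on the trapezoidal column (denominator 4−1=3):
I_{1,1} = 0.739431 + (0.739431 − 0.786555)/3 = 0.723723
I_{2,1} = 0.726559 + (0.726559 − 0.739431)/3 = 0.722268
I_{2,2} = (16·0.722268 − 0.723723) / 15 = 0.722171

0.7222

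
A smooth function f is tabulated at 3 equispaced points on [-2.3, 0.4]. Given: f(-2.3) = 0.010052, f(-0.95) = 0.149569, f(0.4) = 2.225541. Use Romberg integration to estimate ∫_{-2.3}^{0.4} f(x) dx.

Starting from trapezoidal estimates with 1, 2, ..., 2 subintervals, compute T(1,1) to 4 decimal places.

1.2752

T(0,0) (trapezoid, 1 panel, h=2.7000): 3.018051
T(1,0) (trapezoid, 2 panels, h=1.3500): 1.710943
T(1,1) = 1.710943 + (1.710943 − 3.018051)/3 = 1.275240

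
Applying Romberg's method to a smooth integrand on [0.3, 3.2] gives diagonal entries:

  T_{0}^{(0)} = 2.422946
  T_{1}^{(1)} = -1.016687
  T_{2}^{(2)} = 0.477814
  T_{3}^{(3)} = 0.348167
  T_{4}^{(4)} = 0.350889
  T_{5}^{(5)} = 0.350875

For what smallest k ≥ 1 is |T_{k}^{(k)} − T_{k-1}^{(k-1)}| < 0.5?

|T_{1}^{(1)} − T_{0}^{(0)}| = 3.439633 ≥ 0.5
|T_{2}^{(2)} − T_{1}^{(1)}| = 1.494501 ≥ 0.5
|T_{3}^{(3)} − T_{2}^{(2)}| = 0.129647 < 0.5

k = 3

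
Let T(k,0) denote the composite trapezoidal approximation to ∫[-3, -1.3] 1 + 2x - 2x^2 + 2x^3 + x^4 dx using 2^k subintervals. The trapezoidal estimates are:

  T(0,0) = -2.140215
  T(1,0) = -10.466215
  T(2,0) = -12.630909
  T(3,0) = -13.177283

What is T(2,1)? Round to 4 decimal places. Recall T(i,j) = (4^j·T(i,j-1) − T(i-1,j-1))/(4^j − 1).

-13.3525

T(2,1) = (4·(-12.630909) − (-10.466215)) / 3 = -13.352474
(Column j=1 coincides with Simpson's rule on the same nodes.)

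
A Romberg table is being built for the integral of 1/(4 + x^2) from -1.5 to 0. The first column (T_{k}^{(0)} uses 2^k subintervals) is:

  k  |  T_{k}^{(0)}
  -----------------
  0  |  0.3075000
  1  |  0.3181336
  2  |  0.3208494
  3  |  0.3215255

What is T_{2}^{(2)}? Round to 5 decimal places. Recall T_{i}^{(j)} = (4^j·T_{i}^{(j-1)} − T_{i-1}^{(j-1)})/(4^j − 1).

0.32176

Richardson extrapolation on the trapezoidal column (denominator 4−1=3):
T_{1}^{(1)} = (4·0.3181336 − 0.3075000) / 3 = 0.3216781
T_{2}^{(1)} = 0.3208494 + (0.3208494 − 0.3181336)/3 = 0.3217547
T_{2}^{(2)} = 0.3217547 + (0.3217547 − 0.3216781)/15 = 0.3217598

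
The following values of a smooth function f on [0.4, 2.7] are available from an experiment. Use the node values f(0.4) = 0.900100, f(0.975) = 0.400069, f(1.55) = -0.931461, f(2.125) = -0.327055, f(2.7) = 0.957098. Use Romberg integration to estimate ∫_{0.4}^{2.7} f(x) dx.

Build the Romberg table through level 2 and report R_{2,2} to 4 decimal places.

R_{0,0} (trapezoid, 1 panel, h=2.3000): 2.135778
R_{1,0} (trapezoid, 2 panels, h=1.1500): -0.003291
R_{2,0} (trapezoid, 4 panels, h=0.5750): 0.040337
R_{1,1} = -0.003291 + (-0.003291 − 2.135778)/3 = -0.716314
R_{2,1} = 0.040337 + (0.040337 − (-0.003291))/3 = 0.054880
R_{2,2} = 0.054880 + (0.054880 − (-0.716314))/15 = 0.106293

0.1063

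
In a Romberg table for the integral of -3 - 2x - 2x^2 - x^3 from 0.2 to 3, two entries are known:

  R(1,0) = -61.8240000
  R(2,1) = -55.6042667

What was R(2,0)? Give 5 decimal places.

From R(2,1) = (4·R(2,0) − R(1,0))/3, solve for R(2,0):
4·R(2,0) = 3·(-55.6042667) + (-61.8240000) = -228.6368001
R(2,0) = -57.1592000

-57.15920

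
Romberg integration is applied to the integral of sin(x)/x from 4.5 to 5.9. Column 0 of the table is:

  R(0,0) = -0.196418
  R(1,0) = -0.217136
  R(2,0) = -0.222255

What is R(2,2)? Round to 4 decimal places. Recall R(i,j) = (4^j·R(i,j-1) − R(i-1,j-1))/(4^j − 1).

Richardson extrapolation on the trapezoidal column (denominator 4−1=3):
R(1,1) = (4·(-0.217136) − (-0.196418)) / 3 = -0.224042
R(2,1) = -0.222255 + (-0.222255 − (-0.217136))/3 = -0.223961
R(2,2) = -0.223961 + (-0.223961 − (-0.224042))/15 = -0.223956

-0.2240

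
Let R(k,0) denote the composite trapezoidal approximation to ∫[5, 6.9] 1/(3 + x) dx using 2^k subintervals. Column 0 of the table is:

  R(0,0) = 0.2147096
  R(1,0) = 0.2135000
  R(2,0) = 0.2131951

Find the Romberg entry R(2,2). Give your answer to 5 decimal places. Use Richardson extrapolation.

Richardson extrapolation on the trapezoidal column (denominator 4−1=3):
R(1,1) = 0.2135000 + (0.2135000 − 0.2147096)/3 = 0.2130968
R(2,1) = (4·0.2131951 − 0.2135000) / 3 = 0.2130935
R(2,2) = (16·0.2130935 − 0.2130968) / 15 = 0.2130933

0.21309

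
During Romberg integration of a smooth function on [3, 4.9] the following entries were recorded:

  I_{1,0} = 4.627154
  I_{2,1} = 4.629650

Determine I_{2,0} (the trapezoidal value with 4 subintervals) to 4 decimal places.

4.6290

From I_{2,1} = (4·I_{2,0} − I_{1,0})/3, solve for I_{2,0}:
4·I_{2,0} = 3·4.629650 + 4.627154 = 18.516104
I_{2,0} = 4.629026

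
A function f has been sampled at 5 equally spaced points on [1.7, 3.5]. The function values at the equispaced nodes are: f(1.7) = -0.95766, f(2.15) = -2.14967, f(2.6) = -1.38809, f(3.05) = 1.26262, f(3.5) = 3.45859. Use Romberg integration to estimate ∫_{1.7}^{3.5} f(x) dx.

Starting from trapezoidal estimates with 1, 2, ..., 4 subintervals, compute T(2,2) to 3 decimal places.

T(0,0) (trapezoid, 1 panel, h=1.8000): 2.25084
T(1,0) (trapezoid, 2 panels, h=0.9000): -0.12386
T(2,0) (trapezoid, 4 panels, h=0.4500): -0.46110
T(1,1) = -0.12386 + (-0.12386 − 2.25084)/3 = -0.91543
T(2,1) = -0.46110 + (-0.46110 − (-0.12386))/3 = -0.57351
T(2,2) = -0.57351 + (-0.57351 − (-0.91543))/15 = -0.55072

-0.551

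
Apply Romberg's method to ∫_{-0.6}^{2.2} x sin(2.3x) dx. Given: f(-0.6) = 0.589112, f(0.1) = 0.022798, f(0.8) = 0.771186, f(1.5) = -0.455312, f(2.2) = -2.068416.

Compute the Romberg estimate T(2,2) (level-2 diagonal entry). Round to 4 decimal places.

T(0,0) (trapezoid, 1 panel, h=2.8000): -2.071026
T(1,0) (trapezoid, 2 panels, h=1.4000): 0.044148
T(2,0) (trapezoid, 4 panels, h=0.7000): -0.280686
T(1,1) = 0.044148 + (0.044148 − (-2.071026))/3 = 0.749206
T(2,1) = -0.280686 + (-0.280686 − 0.044148)/3 = -0.388964
T(2,2) = -0.388964 + (-0.388964 − 0.749206)/15 = -0.464842

-0.4648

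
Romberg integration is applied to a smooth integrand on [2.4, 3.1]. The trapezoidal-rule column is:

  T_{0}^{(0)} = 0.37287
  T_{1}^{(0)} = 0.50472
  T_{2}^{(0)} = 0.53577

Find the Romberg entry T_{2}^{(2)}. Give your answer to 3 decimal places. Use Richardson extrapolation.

0.546

Richardson extrapolation on the trapezoidal column (denominator 4−1=3):
T_{1}^{(1)} = (4·0.50472 − 0.37287) / 3 = 0.54867
T_{2}^{(1)} = (4·0.53577 − 0.50472) / 3 = 0.54612
T_{2}^{(2)} = 0.54612 + (0.54612 − 0.54867)/15 = 0.54595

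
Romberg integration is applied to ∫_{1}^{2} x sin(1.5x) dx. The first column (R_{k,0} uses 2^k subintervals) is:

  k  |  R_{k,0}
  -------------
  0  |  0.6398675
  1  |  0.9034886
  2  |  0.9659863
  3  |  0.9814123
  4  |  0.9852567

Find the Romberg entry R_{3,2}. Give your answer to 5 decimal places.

0.98654

R_{2,1} = 0.9659863 + (0.9659863 − 0.9034886)/3 = 0.9868189
R_{3,1} = 0.9814123 + (0.9814123 − 0.9659863)/3 = 0.9865543
R_{3,2} = (16·0.9865543 − 0.9868189) / 15 = 0.9865367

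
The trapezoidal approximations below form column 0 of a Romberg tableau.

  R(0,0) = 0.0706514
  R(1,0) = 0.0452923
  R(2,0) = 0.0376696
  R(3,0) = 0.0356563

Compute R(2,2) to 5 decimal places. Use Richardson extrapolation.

0.03501

Richardson extrapolation on the trapezoidal column (denominator 4−1=3):
R(1,1) = (4·0.0452923 − 0.0706514) / 3 = 0.0368393
R(2,1) = 0.0376696 + (0.0376696 − 0.0452923)/3 = 0.0351287
R(2,2) = 0.0351287 + (0.0351287 − 0.0368393)/15 = 0.0350147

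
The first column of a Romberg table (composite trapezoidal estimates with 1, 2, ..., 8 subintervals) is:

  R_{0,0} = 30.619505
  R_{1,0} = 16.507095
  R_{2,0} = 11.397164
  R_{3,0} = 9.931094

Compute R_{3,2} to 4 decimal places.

9.4256

R_{2,1} = (4·11.397164 − 16.507095) / 3 = 9.693854
R_{3,1} = 9.931094 + (9.931094 − 11.397164)/3 = 9.442404
R_{3,2} = 9.442404 + (9.442404 − 9.693854)/15 = 9.425641
(Column j=1 coincides with Simpson's rule on the same nodes.)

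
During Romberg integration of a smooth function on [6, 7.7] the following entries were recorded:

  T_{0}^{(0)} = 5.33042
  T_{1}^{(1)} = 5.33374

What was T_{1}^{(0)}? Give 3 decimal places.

5.333

From T_{1}^{(1)} = (4·T_{1}^{(0)} − T_{0}^{(0)})/3, solve for T_{1}^{(0)}:
4·T_{1}^{(0)} = 3·5.33374 + 5.33042 = 21.33164
T_{1}^{(0)} = 5.33291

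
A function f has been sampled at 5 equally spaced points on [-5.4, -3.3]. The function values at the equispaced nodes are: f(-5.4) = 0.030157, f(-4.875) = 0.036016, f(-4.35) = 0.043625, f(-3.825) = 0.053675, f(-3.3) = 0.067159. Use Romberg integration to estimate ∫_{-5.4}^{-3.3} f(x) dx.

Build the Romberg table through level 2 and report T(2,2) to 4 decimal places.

0.0951

T(0,0) (trapezoid, 1 panel, h=2.1000): 0.102182
T(1,0) (trapezoid, 2 panels, h=1.0500): 0.096897
T(2,0) (trapezoid, 4 panels, h=0.5250): 0.095536
T(1,1) = 0.096897 + (0.096897 − 0.102182)/3 = 0.095135
T(2,1) = 0.095536 + (0.095536 − 0.096897)/3 = 0.095082
T(2,2) = 0.095082 + (0.095082 − 0.095135)/15 = 0.095078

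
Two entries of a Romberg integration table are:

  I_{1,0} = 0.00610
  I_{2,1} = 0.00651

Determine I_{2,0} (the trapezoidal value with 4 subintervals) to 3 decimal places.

0.006

From I_{2,1} = (4·I_{2,0} − I_{1,0})/3, solve for I_{2,0}:
4·I_{2,0} = 3·0.00651 + 0.00610 = 0.02563
I_{2,0} = 0.00641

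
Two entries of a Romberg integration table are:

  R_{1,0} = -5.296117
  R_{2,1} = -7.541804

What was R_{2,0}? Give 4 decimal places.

-6.9804

From R_{2,1} = (4·R_{2,0} − R_{1,0})/3, solve for R_{2,0}:
4·R_{2,0} = 3·(-7.541804) + (-5.296117) = -27.921529
R_{2,0} = -6.980382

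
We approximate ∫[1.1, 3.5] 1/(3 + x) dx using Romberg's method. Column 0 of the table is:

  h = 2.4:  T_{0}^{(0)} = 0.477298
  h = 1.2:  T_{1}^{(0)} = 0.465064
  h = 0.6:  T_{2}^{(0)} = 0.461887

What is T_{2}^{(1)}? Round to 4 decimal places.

0.4608

T_{2}^{(1)} = 0.461887 + (0.461887 − 0.465064)/3 = 0.460828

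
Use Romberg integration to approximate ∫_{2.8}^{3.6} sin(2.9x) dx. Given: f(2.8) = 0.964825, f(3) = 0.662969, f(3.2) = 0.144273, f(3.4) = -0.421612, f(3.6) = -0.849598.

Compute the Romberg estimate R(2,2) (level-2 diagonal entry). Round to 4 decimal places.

0.0912

R(0,0) (trapezoid, 1 panel, h=0.8000): 0.046091
R(1,0) (trapezoid, 2 panels, h=0.4000): 0.080755
R(2,0) (trapezoid, 4 panels, h=0.2000): 0.088649
R(1,1) = 0.080755 + (0.080755 − 0.046091)/3 = 0.092310
R(2,1) = 0.088649 + (0.088649 − 0.080755)/3 = 0.091280
R(2,2) = 0.091280 + (0.091280 − 0.092310)/15 = 0.091211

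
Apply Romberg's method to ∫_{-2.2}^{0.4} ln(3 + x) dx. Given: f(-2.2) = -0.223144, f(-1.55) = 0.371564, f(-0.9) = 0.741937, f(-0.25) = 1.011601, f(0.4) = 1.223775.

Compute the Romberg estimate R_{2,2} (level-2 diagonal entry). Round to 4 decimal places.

1.7382

R_{0,0} (trapezoid, 1 panel, h=2.6000): 1.300820
R_{1,0} (trapezoid, 2 panels, h=1.3000): 1.614928
R_{2,0} (trapezoid, 4 panels, h=0.6500): 1.706521
R_{1,1} = 1.614928 + (1.614928 − 1.300820)/3 = 1.719631
R_{2,1} = 1.706521 + (1.706521 − 1.614928)/3 = 1.737052
R_{2,2} = 1.737052 + (1.737052 − 1.719631)/15 = 1.738213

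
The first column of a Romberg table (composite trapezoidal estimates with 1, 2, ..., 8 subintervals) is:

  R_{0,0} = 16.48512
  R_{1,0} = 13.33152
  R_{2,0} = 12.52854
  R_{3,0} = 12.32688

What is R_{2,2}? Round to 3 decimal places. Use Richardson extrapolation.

12.260

R_{1,1} = (4·13.33152 − 16.48512) / 3 = 12.28032
R_{2,1} = (4·12.52854 − 13.33152) / 3 = 12.26088
R_{2,2} = 12.26088 + (12.26088 − 12.28032)/15 = 12.25958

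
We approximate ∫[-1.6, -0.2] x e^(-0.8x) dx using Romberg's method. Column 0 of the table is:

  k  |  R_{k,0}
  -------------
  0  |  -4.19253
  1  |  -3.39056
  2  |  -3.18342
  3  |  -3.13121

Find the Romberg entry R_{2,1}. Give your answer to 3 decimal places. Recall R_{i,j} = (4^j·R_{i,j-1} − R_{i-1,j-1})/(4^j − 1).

Richardson extrapolation on the trapezoidal column (denominator 4−1=3):
R_{2,1} = (4·(-3.18342) − (-3.39056)) / 3 = -3.11437

-3.114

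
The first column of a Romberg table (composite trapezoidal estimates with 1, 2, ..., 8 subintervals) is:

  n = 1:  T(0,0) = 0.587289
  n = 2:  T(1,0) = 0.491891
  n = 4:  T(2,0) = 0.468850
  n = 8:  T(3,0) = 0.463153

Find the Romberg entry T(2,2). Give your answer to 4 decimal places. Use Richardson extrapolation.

0.4612

T(1,1) = (4·0.491891 − 0.587289) / 3 = 0.460092
T(2,1) = (4·0.468850 − 0.491891) / 3 = 0.461170
T(2,2) = 0.461170 + (0.461170 − 0.460092)/15 = 0.461242
(Column j=1 coincides with Simpson's rule on the same nodes.)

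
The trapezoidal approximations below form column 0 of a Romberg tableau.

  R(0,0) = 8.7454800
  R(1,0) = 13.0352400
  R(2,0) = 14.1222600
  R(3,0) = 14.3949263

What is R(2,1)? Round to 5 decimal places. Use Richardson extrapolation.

14.48460

Richardson extrapolation on the trapezoidal column (denominator 4−1=3):
R(2,1) = (4·14.1222600 − 13.0352400) / 3 = 14.4846000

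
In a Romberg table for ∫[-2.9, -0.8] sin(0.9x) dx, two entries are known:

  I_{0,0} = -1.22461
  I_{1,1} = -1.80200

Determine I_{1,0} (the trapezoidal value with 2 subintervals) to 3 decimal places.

-1.658

From I_{1,1} = (4·I_{1,0} − I_{0,0})/3, solve for I_{1,0}:
4·I_{1,0} = 3·(-1.80200) + (-1.22461) = -6.63061
I_{1,0} = -1.65765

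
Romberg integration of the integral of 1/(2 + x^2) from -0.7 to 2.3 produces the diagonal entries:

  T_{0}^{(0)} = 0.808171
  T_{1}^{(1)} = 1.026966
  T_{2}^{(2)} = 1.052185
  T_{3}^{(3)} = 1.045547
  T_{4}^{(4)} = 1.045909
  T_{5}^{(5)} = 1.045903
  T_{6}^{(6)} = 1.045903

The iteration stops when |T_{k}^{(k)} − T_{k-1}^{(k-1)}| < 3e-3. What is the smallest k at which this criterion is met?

k = 4

|T_{1}^{(1)} − T_{0}^{(0)}| = 0.218795 ≥ 3e-3
|T_{2}^{(2)} − T_{1}^{(1)}| = 0.025219 ≥ 3e-3
|T_{3}^{(3)} − T_{2}^{(2)}| = 0.006638 ≥ 3e-3
|T_{4}^{(4)} − T_{3}^{(3)}| = 0.000362 < 3e-3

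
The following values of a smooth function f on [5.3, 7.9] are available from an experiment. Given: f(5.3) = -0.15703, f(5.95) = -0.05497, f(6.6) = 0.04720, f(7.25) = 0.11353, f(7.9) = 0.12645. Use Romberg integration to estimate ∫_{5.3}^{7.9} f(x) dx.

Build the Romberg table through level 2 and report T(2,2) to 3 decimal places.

0.064

T(0,0) (trapezoid, 1 panel, h=2.6000): -0.03975
T(1,0) (trapezoid, 2 panels, h=1.3000): 0.04148
T(2,0) (trapezoid, 4 panels, h=0.6500): 0.05881
T(1,1) = 0.04148 + (0.04148 − (-0.03975))/3 = 0.06856
T(2,1) = 0.05881 + (0.05881 − 0.04148)/3 = 0.06459
T(2,2) = 0.06459 + (0.06459 − 0.06856)/15 = 0.06433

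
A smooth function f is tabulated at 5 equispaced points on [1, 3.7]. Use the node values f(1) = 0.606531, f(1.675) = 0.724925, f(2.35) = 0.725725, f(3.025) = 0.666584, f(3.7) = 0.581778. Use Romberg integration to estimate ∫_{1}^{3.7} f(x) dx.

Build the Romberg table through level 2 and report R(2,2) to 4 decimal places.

1.8467

R(0,0) (trapezoid, 1 panel, h=2.7000): 1.604217
R(1,0) (trapezoid, 2 panels, h=1.3500): 1.781837
R(2,0) (trapezoid, 4 panels, h=0.6750): 1.830187
R(1,1) = 1.781837 + (1.781837 − 1.604217)/3 = 1.841044
R(2,1) = 1.830187 + (1.830187 − 1.781837)/3 = 1.846304
R(2,2) = 1.846304 + (1.846304 − 1.841044)/15 = 1.846655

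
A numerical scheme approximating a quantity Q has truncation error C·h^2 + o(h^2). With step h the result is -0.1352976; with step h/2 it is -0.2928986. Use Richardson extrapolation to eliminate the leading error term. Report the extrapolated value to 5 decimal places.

Extrapolated value = (4·A(h/2) − A(h)) / (4 − 1)
= (4·(-0.2928986) − (-0.1352976)) / 3
= -1.0362968 / 3 = -0.3454323

-0.34543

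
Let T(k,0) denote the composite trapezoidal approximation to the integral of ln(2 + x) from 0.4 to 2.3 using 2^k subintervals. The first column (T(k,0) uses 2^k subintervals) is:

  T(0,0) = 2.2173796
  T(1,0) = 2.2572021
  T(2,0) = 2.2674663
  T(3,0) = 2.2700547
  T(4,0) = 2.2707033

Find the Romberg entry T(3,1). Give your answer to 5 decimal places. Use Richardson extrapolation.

2.27092

T(3,1) = 2.2700547 + (2.2700547 − 2.2674663)/3 = 2.2709175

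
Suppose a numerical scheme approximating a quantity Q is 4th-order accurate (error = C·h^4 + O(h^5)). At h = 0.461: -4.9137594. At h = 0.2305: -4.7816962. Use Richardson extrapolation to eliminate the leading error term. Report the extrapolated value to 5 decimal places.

-4.77289

Extrapolated value = (16·A(h/2) − A(h)) / (16 − 1)
= (16·(-4.7816962) − (-4.9137594)) / 15
= -71.5933798 / 15 = -4.7728920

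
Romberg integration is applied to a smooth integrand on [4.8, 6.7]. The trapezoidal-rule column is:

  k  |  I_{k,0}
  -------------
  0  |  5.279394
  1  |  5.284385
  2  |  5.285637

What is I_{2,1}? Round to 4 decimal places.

I_{2,1} = 5.285637 + (5.285637 − 5.284385)/3 = 5.286054
(Column j=1 coincides with Simpson's rule on the same nodes.)

5.2861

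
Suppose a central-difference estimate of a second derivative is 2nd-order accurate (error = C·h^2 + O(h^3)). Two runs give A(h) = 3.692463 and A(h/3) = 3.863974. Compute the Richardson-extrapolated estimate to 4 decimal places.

The leading error scales as h^2; refining by a factor of 3 reduces it by 3^2 = 9.
Extrapolated value = (9·A(h/3) − A(h)) / (9 − 1)
= (9·3.863974 − 3.692463) / 8
= 31.083303 / 8 = 3.885413

3.8854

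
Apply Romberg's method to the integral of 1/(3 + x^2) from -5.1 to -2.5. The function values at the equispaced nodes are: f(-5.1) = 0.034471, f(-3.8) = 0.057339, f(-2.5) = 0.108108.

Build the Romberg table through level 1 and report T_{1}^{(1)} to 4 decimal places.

T_{0}^{(0)} (trapezoid, 1 panel, h=2.6000): 0.185353
T_{1}^{(0)} (trapezoid, 2 panels, h=1.3000): 0.167217
T_{1}^{(1)} = 0.167217 + (0.167217 − 0.185353)/3 = 0.161172

0.1612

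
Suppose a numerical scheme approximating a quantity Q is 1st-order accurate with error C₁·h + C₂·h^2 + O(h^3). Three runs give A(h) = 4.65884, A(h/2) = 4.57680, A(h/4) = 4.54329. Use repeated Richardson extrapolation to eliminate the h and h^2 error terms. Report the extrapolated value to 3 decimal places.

First eliminate the h term (factor 2^1 = 2):
  B₁ = (2·4.57680 − 4.65884)/1 = 4.49476
  B₂ = (2·4.54329 − 4.57680)/1 = 4.50978
Then eliminate the h^2 term (factor 2^2 = 4):
  (4·4.50978 − 4.49476)/3 = 4.51479

4.515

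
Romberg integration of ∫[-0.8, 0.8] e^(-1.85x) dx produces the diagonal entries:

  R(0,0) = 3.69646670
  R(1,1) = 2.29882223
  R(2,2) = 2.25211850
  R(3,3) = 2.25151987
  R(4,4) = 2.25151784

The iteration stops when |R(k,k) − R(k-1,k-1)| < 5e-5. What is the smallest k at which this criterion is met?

|R(1,1) − R(0,0)| = 1.39764447 ≥ 5e-5
|R(2,2) − R(1,1)| = 0.04670373 ≥ 5e-5
|R(3,3) − R(2,2)| = 0.00059863 ≥ 5e-5
|R(4,4) − R(3,3)| = 0.00000203 < 5e-5

k = 4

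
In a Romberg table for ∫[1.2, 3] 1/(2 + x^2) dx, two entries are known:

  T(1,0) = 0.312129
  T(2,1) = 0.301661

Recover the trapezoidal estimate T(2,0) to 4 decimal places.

From T(2,1) = (4·T(2,0) − T(1,0))/3, solve for T(2,0):
4·T(2,0) = 3·0.301661 + 0.312129 = 1.217112
T(2,0) = 0.304278

0.3043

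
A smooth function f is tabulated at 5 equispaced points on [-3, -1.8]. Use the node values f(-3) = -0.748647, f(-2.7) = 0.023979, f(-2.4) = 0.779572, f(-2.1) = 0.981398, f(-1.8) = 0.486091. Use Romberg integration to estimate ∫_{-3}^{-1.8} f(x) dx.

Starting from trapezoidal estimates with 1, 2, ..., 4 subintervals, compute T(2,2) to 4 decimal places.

T(0,0) (trapezoid, 1 panel, h=1.2000): -0.157534
T(1,0) (trapezoid, 2 panels, h=0.6000): 0.388976
T(2,0) (trapezoid, 4 panels, h=0.3000): 0.496101
T(1,1) = 0.388976 + (0.388976 − (-0.157534))/3 = 0.571146
T(2,1) = 0.496101 + (0.496101 − 0.388976)/3 = 0.531809
T(2,2) = 0.531809 + (0.531809 − 0.571146)/15 = 0.529187

0.5292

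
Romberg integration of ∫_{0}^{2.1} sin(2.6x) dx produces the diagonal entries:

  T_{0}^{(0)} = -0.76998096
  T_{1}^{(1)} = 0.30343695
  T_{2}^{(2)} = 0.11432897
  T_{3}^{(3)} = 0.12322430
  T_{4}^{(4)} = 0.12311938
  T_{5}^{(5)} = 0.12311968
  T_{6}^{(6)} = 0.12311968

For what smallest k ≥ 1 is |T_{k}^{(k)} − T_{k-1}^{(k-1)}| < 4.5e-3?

k = 4

|T_{1}^{(1)} − T_{0}^{(0)}| = 1.07341791 ≥ 4.5e-3
|T_{2}^{(2)} − T_{1}^{(1)}| = 0.18910798 ≥ 4.5e-3
|T_{3}^{(3)} − T_{2}^{(2)}| = 0.00889533 ≥ 4.5e-3
|T_{4}^{(4)} − T_{3}^{(3)}| = 0.00010492 < 4.5e-3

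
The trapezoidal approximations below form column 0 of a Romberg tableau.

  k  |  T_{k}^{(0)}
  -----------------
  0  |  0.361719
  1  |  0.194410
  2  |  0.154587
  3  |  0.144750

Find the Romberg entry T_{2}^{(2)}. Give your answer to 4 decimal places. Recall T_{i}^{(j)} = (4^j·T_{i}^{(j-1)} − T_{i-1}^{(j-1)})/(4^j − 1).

0.1415

Richardson extrapolation on the trapezoidal column (denominator 4−1=3):
T_{1}^{(1)} = 0.194410 + (0.194410 − 0.361719)/3 = 0.138640
T_{2}^{(1)} = 0.154587 + (0.154587 − 0.194410)/3 = 0.141313
T_{2}^{(2)} = 0.141313 + (0.141313 − 0.138640)/15 = 0.141491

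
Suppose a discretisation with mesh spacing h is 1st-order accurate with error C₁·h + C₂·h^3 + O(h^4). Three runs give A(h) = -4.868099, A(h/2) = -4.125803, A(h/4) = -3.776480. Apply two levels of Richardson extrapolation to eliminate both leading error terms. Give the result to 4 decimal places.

First eliminate the h term (factor 2^1 = 2):
  B₁ = (2·(-4.125803) − (-4.868099))/1 = -3.383507
  B₂ = (2·(-3.776480) − (-4.125803))/1 = -3.427157
Then eliminate the h^3 term (factor 2^3 = 8):
  (8·(-3.427157) − (-3.383507))/7 = -3.433393

-3.4334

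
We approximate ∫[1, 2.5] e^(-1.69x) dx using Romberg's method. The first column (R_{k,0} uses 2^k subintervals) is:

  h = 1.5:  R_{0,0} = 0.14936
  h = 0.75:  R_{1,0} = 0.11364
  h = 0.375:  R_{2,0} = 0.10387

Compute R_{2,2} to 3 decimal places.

Richardson extrapolation on the trapezoidal column (denominator 4−1=3):
R_{1,1} = (4·0.11364 − 0.14936) / 3 = 0.10173
R_{2,1} = 0.10387 + (0.10387 − 0.11364)/3 = 0.10061
R_{2,2} = 0.10061 + (0.10061 − 0.10173)/15 = 0.10054

0.101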